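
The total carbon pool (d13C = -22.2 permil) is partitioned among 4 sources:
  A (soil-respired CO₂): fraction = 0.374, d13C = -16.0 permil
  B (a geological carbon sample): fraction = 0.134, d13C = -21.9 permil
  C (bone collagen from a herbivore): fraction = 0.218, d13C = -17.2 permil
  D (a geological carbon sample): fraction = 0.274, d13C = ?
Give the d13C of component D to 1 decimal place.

-34.8 permil

Isotope mass balance: δ_bulk = Σ fᵢ·δᵢ.
-22.2 = 0.374×(-16.0) + 0.134×(-21.9) + 0.218×(-17.2) + 0.274×δ_D
0.274·δ_D = -22.2 − (-12.668) = -9.532
δ_D = -9.532 / 0.274 = -34.79 permil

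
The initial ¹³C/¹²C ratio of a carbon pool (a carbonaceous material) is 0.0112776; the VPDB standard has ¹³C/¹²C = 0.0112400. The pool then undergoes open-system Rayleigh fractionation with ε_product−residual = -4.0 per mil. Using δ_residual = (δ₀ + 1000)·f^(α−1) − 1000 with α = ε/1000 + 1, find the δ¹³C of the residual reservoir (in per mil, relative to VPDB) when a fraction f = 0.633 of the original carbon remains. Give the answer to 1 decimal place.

5.2 per mil

δ₀ = (0.0112776/0.0112400 − 1)×1000 = (1.003345 − 1)×1000 = 3.345 per mil
α − 1 = ε/1000 = -0.0040
f^(α−1) = 0.633^(-0.0040) = 1.001831
δ_res = (3.345 + 1000) × 1.001831 − 1000 = 1005.182 − 1000 = 5.18 per mil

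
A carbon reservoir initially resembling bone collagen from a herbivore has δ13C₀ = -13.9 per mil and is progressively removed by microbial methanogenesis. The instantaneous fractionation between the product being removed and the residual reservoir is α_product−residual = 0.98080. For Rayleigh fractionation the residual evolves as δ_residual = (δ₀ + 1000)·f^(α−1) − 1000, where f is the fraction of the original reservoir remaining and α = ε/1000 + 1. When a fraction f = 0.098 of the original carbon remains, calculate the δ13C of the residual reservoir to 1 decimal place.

Rayleigh residual: δ_res = (δ₀ + 1000)·f^(α−1) − 1000
α − 1 = -0.01920
f^(α−1) = 0.098^(-0.01920) = 1.045607
δ_res = (-13.9 + 1000) × 1.045607 − 1000 = 1031.073 − 1000 = 31.07 per mil

31.1 per mil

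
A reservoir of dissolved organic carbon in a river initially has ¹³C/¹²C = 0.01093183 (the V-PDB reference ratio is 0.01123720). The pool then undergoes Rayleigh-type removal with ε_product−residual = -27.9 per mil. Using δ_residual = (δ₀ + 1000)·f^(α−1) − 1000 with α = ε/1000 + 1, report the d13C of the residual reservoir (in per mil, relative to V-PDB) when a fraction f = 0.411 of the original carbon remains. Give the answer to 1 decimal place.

-2.7 per mil

δ₀ = (0.01093183/0.01123720 − 1)×1000 = (0.972825 − 1)×1000 = -27.175 per mil
α − 1 = ε/1000 = -0.0279
f^(α−1) = 0.411^(-0.0279) = 1.025118
δ_res = (-27.175 + 1000) × 1.025118 − 1000 = 997.260 − 1000 = -2.74 per mil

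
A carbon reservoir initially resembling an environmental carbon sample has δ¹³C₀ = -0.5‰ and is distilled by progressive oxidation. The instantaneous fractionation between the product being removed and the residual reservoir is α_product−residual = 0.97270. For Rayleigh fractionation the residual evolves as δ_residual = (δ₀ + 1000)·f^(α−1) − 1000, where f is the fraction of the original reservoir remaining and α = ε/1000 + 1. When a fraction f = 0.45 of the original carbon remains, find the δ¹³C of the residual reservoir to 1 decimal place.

21.5‰

Rayleigh residual: δ_res = (δ₀ + 1000)·f^(α−1) − 1000
α − 1 = -0.02730
f^(α−1) = 0.45^(-0.02730) = 1.022039
δ_res = (-0.5 + 1000) × 1.022039 − 1000 = 1021.528 − 1000 = 21.53‰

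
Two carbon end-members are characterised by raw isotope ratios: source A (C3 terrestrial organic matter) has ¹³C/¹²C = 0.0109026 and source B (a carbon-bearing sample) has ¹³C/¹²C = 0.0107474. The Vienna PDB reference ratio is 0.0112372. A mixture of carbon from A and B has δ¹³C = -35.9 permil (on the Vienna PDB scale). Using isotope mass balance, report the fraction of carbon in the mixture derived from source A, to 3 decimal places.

0.557

δ_A = (0.0109026/0.0112372 − 1)×1000 = (0.970224 − 1)×1000 = -29.776 permil
δ_B = (0.0107474/0.0112372 − 1)×1000 = (0.956413 − 1)×1000 = -43.587 permil
f_A = (δ_mix − δ_B)/(δ_A − δ_B) = (-35.9 − (-43.587))/(-29.776 − (-43.587))
f_A = 7.687 / 13.811 = 0.5566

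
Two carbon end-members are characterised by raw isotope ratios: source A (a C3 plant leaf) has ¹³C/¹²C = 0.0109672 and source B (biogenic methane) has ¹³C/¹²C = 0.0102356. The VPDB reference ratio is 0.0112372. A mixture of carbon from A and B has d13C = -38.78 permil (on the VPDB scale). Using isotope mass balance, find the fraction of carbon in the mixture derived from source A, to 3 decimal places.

δ_A = (0.0109672/0.0112372 − 1)×1000 = (0.975973 − 1)×1000 = -24.027 permil
δ_B = (0.0102356/0.0112372 − 1)×1000 = (0.910867 − 1)×1000 = -89.133 permil
f_A = (δ_mix − δ_B)/(δ_A − δ_B) = (-38.78 − (-89.133))/(-24.027 − (-89.133))
f_A = 50.353 / 65.105 = 0.7734

0.773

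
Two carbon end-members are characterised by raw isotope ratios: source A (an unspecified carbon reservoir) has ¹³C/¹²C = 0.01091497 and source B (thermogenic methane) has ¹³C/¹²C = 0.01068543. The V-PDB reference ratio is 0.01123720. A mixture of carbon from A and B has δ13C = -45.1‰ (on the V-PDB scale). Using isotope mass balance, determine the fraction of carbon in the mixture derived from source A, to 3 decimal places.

δ_A = (0.01091497/0.01123720 − 1)×1000 = (0.971325 − 1)×1000 = -28.675‰
δ_B = (0.01068543/0.01123720 − 1)×1000 = (0.950898 − 1)×1000 = -49.102‰
f_A = (δ_mix − δ_B)/(δ_A − δ_B) = (-45.1 − (-49.102))/(-28.675 − (-49.102))
f_A = 4.002 / 20.427 = 0.1959

0.196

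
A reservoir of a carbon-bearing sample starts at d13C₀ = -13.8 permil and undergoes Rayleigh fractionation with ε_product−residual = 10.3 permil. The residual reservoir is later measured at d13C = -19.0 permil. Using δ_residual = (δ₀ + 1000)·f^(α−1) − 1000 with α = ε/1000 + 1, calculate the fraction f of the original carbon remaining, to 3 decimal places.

α − 1 = ε/1000 = 0.0103
(δ_res + 1000)/(δ₀ + 1000) = (-19.0 + 1000)/(-13.8 + 1000) = 981.0/986.2 = 0.994727
f = 0.994727^(1/0.0103) = exp(ln(0.994727)/0.0103) = exp(-0.00529/0.0103)
f = exp(-0.5133) = 0.5985

0.599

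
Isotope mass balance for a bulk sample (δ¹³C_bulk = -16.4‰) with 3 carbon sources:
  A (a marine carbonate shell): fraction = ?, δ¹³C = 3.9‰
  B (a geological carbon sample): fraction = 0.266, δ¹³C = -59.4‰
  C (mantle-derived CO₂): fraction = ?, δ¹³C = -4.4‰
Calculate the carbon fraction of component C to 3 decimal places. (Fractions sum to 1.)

Let f_C and f_A be the unknown fractions; fractions sum to 1 so f_C + f_A = 0.734.
Mass balance: Σ fᵢ·δᵢ = δ_bulk ⇒ f_C·(-4.4) + f_A·(3.9) = -16.4 − (-15.800) = -0.600
Substitute f_A = 0.734 − f_C:
f_C·(-4.4 − 3.9) = -0.600 − 0.734×(3.9) = -3.462
f_C = -3.462 / -8.3 = 0.4171

0.417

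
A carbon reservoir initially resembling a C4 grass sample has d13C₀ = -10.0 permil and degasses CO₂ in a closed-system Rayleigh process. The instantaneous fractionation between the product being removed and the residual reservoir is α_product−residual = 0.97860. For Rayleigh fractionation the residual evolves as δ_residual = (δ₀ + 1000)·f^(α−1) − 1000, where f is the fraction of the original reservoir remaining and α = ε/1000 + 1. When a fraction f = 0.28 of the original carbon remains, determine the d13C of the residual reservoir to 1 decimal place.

17.3 permil

Rayleigh residual: δ_res = (δ₀ + 1000)·f^(α−1) − 1000
α − 1 = -0.02140
f^(α−1) = 0.28^(-0.02140) = 1.027616
δ_res = (-10.0 + 1000) × 1.027616 − 1000 = 1017.340 − 1000 = 17.34 permil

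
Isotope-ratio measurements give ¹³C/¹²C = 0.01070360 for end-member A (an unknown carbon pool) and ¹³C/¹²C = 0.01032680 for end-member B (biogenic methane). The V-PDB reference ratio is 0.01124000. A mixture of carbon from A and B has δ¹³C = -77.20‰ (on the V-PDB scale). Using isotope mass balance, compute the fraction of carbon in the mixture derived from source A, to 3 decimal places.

δ_A = (0.01070360/0.01124000 − 1)×1000 = (0.952278 − 1)×1000 = -47.722‰
δ_B = (0.01032680/0.01124000 − 1)×1000 = (0.918754 − 1)×1000 = -81.246‰
f_A = (δ_mix − δ_B)/(δ_A − δ_B) = (-77.20 − (-81.246))/(-47.722 − (-81.246))
f_A = 4.046 / 33.523 = 0.1207

0.121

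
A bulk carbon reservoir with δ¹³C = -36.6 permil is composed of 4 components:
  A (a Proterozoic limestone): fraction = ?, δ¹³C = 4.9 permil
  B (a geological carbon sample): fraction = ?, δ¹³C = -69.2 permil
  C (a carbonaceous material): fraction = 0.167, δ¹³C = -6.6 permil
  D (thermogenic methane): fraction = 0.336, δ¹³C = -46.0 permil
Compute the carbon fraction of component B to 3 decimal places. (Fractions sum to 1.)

0.303

Let f_B and f_A be the unknown fractions; fractions sum to 1 so f_B + f_A = 0.497.
Mass balance: Σ fᵢ·δᵢ = δ_bulk ⇒ f_B·(-69.2) + f_A·(4.9) = -36.6 − (-16.558) = -20.042
Substitute f_A = 0.497 − f_B:
f_B·(-69.2 − 4.9) = -20.042 − 0.497×(4.9) = -22.477
f_B = -22.477 / -74.1 = 0.3033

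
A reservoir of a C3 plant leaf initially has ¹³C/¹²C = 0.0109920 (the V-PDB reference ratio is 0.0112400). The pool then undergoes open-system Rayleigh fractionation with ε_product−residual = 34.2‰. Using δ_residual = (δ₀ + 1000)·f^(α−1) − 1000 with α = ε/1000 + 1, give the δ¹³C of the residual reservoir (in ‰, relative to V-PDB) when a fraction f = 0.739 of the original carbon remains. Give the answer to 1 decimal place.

δ₀ = (0.0109920/0.0112400 − 1)×1000 = (0.977936 − 1)×1000 = -22.064‰
α − 1 = ε/1000 = 0.0342
f^(α−1) = 0.739^(0.0342) = 0.989709
δ_res = (-22.064 + 1000) × 0.989709 − 1000 = 967.872 − 1000 = -32.13‰

-32.1‰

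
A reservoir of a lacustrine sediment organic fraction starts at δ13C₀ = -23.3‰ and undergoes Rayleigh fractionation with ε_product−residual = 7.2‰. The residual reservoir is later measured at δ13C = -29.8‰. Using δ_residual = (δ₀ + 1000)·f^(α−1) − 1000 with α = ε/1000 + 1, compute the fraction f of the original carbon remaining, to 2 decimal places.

0.40

α − 1 = ε/1000 = 0.0072
(δ_res + 1000)/(δ₀ + 1000) = (-29.8 + 1000)/(-23.3 + 1000) = 970.2/976.7 = 0.993345
f = 0.993345^(1/0.0072) = exp(ln(0.993345)/0.0072) = exp(-0.00668/0.0072)
f = exp(-0.9274) = 0.3956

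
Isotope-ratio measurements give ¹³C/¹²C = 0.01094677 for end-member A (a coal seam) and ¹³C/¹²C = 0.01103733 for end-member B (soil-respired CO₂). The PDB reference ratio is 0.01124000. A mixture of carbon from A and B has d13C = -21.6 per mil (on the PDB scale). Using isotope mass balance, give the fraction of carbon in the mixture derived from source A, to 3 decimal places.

0.443

δ_A = (0.01094677/0.01124000 − 1)×1000 = (0.973912 − 1)×1000 = -26.088 per mil
δ_B = (0.01103733/0.01124000 − 1)×1000 = (0.981969 − 1)×1000 = -18.031 per mil
f_A = (δ_mix − δ_B)/(δ_A − δ_B) = (-21.6 − (-18.031))/(-26.088 − (-18.031))
f_A = -3.569 / -8.057 = 0.4430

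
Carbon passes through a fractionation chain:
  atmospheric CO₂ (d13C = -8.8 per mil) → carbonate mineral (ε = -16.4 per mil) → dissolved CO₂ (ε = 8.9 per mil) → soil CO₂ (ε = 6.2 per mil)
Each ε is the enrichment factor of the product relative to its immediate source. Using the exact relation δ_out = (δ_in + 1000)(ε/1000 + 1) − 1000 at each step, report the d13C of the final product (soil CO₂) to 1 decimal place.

step 1: δ = (-8.80 + 1000)·(-16.4/1000 + 1) − 1000 = -25.06 per mil
step 2: δ = (-25.06 + 1000)·(8.9/1000 + 1) − 1000 = -16.38 per mil
step 3: δ = (-16.38 + 1000)·(6.2/1000 + 1) − 1000 = -10.28 per mil

-10.3 per mil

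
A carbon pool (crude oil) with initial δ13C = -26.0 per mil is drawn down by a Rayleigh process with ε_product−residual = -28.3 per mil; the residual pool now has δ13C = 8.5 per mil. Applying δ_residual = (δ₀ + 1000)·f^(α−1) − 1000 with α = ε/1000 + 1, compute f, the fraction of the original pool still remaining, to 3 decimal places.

0.292

α − 1 = ε/1000 = -0.0283
(δ_res + 1000)/(δ₀ + 1000) = (8.5 + 1000)/(-26.0 + 1000) = 1008.5/974.0 = 1.035421
f = 1.035421^(1/-0.0283) = exp(ln(1.035421)/-0.0283) = exp(0.03481/-0.0283)
f = exp(-1.2300) = 0.2923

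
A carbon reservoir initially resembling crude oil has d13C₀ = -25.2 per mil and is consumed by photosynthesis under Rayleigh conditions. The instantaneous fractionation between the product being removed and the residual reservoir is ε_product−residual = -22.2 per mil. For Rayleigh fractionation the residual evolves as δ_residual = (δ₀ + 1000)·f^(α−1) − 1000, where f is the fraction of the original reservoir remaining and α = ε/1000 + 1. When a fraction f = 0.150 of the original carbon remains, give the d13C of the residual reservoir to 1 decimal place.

Rayleigh residual: δ_res = (δ₀ + 1000)·f^(α−1) − 1000
α = ε/1000 + 1 = 0.97780, so α − 1 = -0.02220
f^(α−1) = 0.150^(-0.02220) = 1.043016
δ_res = (-25.2 + 1000) × 1.043016 − 1000 = 1016.732 − 1000 = 16.73 per mil

16.7 per mil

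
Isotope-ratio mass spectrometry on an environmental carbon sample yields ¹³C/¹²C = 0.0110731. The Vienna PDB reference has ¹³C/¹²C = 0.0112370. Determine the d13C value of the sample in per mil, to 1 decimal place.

-14.6 per mil

d13C = (R_sample / R_standard − 1) × 1000
R_sample / R_standard = 0.0110731 / 0.0112370 = 0.985414
d13C = (0.985414 − 1) × 1000 = -14.59 per mil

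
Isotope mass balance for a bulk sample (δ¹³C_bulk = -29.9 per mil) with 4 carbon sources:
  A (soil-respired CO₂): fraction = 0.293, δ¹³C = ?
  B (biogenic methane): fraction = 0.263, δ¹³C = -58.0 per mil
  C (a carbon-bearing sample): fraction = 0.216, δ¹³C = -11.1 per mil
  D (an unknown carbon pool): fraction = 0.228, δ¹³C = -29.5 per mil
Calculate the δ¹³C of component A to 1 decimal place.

-18.8 per mil

Isotope mass balance: δ_bulk = Σ fᵢ·δᵢ.
-29.9 = 0.293×δ_A + 0.263×(-58.0) + 0.216×(-11.1) + 0.228×(-29.5)
0.293·δ_A = -29.9 − (-24.378) = -5.522
δ_A = -5.522 / 0.293 = -18.85 per mil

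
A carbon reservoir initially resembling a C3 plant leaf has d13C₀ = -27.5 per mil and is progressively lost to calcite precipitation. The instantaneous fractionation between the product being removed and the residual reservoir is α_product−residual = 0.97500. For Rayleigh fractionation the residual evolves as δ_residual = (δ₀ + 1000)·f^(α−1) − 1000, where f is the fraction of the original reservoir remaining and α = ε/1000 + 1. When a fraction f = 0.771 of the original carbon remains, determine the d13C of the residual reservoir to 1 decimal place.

-21.2 per mil

Rayleigh residual: δ_res = (δ₀ + 1000)·f^(α−1) − 1000
α − 1 = -0.02500
f^(α−1) = 0.771^(-0.02500) = 1.006523
δ_res = (-27.5 + 1000) × 1.006523 − 1000 = 978.843 − 1000 = -21.16 per mil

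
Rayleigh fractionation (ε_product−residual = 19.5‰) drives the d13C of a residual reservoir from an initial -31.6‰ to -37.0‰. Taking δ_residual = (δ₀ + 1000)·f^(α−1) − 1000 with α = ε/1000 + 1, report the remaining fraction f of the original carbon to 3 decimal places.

α − 1 = ε/1000 = 0.0195
(δ_res + 1000)/(δ₀ + 1000) = (-37.0 + 1000)/(-31.6 + 1000) = 963.0/968.4 = 0.994424
f = 0.994424^(1/0.0195) = exp(ln(0.994424)/0.0195) = exp(-0.00559/0.0195)
f = exp(-0.2868) = 0.7507

0.751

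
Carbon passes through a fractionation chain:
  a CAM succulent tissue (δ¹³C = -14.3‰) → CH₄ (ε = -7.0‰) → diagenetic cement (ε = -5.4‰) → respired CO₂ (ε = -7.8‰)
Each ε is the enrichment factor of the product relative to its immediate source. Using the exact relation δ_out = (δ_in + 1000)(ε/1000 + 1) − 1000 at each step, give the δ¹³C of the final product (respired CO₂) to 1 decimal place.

-34.1‰

step 1: δ = (-14.30 + 1000)·(-7.0/1000 + 1) − 1000 = -21.20‰
step 2: δ = (-21.20 + 1000)·(-5.4/1000 + 1) − 1000 = -26.49‰
step 3: δ = (-26.49 + 1000)·(-7.8/1000 + 1) − 1000 = -34.08‰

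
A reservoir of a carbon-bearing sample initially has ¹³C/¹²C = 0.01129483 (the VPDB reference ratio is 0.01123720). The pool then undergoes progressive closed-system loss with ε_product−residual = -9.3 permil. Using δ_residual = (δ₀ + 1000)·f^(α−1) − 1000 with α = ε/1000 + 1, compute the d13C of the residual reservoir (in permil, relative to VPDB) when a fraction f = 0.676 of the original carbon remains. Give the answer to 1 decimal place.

δ₀ = (0.01129483/0.01123720 − 1)×1000 = (1.005129 − 1)×1000 = 5.129 permil
α − 1 = ε/1000 = -0.0093
f^(α−1) = 0.676^(-0.0093) = 1.003648
δ_res = (5.129 + 1000) × 1.003648 − 1000 = 1008.795 − 1000 = 8.80 permil

8.8 permil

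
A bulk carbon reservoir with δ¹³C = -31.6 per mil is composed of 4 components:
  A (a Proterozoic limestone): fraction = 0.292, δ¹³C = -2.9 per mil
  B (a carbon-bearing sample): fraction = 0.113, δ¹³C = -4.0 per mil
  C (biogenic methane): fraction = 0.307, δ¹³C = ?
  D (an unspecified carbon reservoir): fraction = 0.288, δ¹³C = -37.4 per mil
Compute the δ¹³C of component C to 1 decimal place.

-63.6 per mil

Isotope mass balance: δ_bulk = Σ fᵢ·δᵢ.
-31.6 = 0.292×(-2.9) + 0.113×(-4.0) + 0.307×δ_C + 0.288×(-37.4)
0.307·δ_C = -31.6 − (-12.070) = -19.530
δ_C = -19.530 / 0.307 = -63.62 per mil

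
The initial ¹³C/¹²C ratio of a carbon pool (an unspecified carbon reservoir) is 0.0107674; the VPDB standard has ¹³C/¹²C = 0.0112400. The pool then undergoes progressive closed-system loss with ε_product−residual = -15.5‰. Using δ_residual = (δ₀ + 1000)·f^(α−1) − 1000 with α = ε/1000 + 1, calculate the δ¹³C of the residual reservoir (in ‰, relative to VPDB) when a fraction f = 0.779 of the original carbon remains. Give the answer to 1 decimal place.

-38.3‰

δ₀ = (0.0107674/0.0112400 − 1)×1000 = (0.957954 − 1)×1000 = -42.046‰
α − 1 = ε/1000 = -0.0155
f^(α−1) = 0.779^(-0.0155) = 1.003879
δ_res = (-42.046 + 1000) × 1.003879 − 1000 = 961.669 − 1000 = -38.33‰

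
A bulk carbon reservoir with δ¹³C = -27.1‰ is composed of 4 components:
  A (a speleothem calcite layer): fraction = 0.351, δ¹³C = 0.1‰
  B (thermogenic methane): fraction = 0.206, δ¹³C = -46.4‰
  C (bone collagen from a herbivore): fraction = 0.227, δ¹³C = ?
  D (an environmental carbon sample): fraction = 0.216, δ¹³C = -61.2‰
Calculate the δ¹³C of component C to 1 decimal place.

-19.2‰

Isotope mass balance: δ_bulk = Σ fᵢ·δᵢ.
-27.1 = 0.351×(0.1) + 0.206×(-46.4) + 0.227×δ_C + 0.216×(-61.2)
0.227·δ_C = -27.1 − (-22.742) = -4.358
δ_C = -4.358 / 0.227 = -19.20‰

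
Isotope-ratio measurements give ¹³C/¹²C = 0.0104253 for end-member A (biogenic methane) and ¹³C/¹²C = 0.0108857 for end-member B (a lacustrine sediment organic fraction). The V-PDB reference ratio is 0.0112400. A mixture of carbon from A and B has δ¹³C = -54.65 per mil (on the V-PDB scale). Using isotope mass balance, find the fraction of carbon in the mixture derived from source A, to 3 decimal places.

0.565

δ_A = (0.0104253/0.0112400 − 1)×1000 = (0.927518 − 1)×1000 = -72.482 per mil
δ_B = (0.0108857/0.0112400 − 1)×1000 = (0.968479 − 1)×1000 = -31.521 per mil
f_A = (δ_mix − δ_B)/(δ_A − δ_B) = (-54.65 − (-31.521))/(-72.482 − (-31.521))
f_A = -23.129 / -40.961 = 0.5647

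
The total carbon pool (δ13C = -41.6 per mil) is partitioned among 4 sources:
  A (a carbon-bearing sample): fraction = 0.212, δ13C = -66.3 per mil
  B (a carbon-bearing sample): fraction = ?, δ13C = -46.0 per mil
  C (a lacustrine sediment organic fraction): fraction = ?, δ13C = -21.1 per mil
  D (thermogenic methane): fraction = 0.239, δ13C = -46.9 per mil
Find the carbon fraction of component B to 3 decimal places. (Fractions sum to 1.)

Let f_B and f_C be the unknown fractions; fractions sum to 1 so f_B + f_C = 0.549.
Mass balance: Σ fᵢ·δᵢ = δ_bulk ⇒ f_B·(-46.0) + f_C·(-21.1) = -41.6 − (-25.265) = -16.335
Substitute f_C = 0.549 − f_B:
f_B·(-46.0 − -21.1) = -16.335 − 0.549×(-21.1) = -4.751
f_B = -4.751 / -24.9 = 0.1908

0.191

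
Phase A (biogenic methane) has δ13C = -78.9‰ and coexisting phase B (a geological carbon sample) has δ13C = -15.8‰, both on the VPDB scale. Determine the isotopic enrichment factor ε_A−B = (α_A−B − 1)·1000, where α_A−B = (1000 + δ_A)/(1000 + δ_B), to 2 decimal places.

α_A−B = (1000 + -78.9) / (1000 + -15.8) = 921.1 / 984.2 = 0.935887
ε_A−B = (0.935887 − 1) × 1000 = -64.113‰
(The approximation ε ≈ δ_A − δ_B would give -63.1‰.)

-64.11‰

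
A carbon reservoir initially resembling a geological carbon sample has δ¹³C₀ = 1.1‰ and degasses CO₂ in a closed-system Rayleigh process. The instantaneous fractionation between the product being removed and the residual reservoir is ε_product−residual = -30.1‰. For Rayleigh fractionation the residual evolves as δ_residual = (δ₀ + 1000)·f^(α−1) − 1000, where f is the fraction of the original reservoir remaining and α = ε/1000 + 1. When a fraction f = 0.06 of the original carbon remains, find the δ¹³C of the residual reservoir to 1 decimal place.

Rayleigh residual: δ_res = (δ₀ + 1000)·f^(α−1) − 1000
α = ε/1000 + 1 = 0.96990, so α − 1 = -0.03010
f^(α−1) = 0.06^(-0.03010) = 1.088373
δ_res = (1.1 + 1000) × 1.088373 − 1000 = 1089.570 − 1000 = 89.57‰

89.6‰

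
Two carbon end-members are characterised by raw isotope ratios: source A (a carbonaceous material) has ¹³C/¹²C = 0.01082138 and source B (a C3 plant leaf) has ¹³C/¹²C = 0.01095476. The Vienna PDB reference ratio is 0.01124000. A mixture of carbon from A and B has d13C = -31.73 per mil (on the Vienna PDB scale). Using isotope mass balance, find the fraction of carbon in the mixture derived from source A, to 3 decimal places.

0.535

δ_A = (0.01082138/0.01124000 − 1)×1000 = (0.962756 − 1)×1000 = -37.244 per mil
δ_B = (0.01095476/0.01124000 − 1)×1000 = (0.974623 − 1)×1000 = -25.377 per mil
f_A = (δ_mix − δ_B)/(δ_A − δ_B) = (-31.73 − (-25.377))/(-37.244 − (-25.377))
f_A = -6.353 / -11.867 = 0.5354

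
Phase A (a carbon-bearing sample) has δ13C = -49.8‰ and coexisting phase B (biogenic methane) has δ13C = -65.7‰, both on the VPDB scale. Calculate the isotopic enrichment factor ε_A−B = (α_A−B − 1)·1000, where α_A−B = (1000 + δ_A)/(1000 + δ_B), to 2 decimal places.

17.02‰

α_A−B = (1000 + -49.8) / (1000 + -65.7) = 950.2 / 934.3 = 1.017018
ε_A−B = (1.017018 − 1) × 1000 = 17.018‰
(The approximation ε ≈ δ_A − δ_B would give 15.9‰.)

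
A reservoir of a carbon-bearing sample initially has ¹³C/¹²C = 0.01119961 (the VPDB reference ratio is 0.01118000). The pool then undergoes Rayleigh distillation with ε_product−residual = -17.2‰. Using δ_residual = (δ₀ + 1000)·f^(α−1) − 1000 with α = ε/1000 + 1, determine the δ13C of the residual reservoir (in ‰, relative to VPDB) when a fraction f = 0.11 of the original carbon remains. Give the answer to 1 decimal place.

δ₀ = (0.01119961/0.01118000 − 1)×1000 = (1.001754 − 1)×1000 = 1.754‰
α − 1 = ε/1000 = -0.0172
f^(α−1) = 0.11^(-0.0172) = 1.038695
δ_res = (1.754 + 1000) × 1.038695 − 1000 = 1040.517 − 1000 = 40.52‰

40.5‰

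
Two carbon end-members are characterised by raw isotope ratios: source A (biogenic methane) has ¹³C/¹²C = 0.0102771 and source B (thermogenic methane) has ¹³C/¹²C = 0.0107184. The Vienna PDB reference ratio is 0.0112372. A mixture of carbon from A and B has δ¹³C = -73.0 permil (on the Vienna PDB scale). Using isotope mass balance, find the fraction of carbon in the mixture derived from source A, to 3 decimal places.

δ_A = (0.0102771/0.0112372 − 1)×1000 = (0.914561 − 1)×1000 = -85.439 permil
δ_B = (0.0107184/0.0112372 − 1)×1000 = (0.953832 − 1)×1000 = -46.168 permil
f_A = (δ_mix − δ_B)/(δ_A − δ_B) = (-73.0 − (-46.168))/(-85.439 − (-46.168))
f_A = -26.832 / -39.271 = 0.6832

0.683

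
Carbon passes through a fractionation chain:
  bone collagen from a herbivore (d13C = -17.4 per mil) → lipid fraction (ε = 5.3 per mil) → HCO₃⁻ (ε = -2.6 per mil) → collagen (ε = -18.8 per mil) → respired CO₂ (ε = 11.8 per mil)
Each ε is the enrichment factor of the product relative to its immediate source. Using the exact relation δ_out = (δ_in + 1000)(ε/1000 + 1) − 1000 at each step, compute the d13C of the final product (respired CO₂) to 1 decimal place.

-21.9 per mil

step 1: δ = (-17.40 + 1000)·(5.3/1000 + 1) − 1000 = -12.19 per mil
step 2: δ = (-12.19 + 1000)·(-2.6/1000 + 1) − 1000 = -14.76 per mil
step 3: δ = (-14.76 + 1000)·(-18.8/1000 + 1) − 1000 = -33.28 per mil
step 4: δ = (-33.28 + 1000)·(11.8/1000 + 1) − 1000 = -21.88 per mil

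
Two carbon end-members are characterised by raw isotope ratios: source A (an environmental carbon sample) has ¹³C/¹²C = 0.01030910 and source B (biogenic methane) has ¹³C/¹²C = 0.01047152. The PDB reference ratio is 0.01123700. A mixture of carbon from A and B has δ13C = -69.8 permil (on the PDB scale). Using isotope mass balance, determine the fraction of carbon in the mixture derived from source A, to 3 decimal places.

δ_A = (0.01030910/0.01123700 − 1)×1000 = (0.917425 − 1)×1000 = -82.575 permil
δ_B = (0.01047152/0.01123700 − 1)×1000 = (0.931879 − 1)×1000 = -68.121 permil
f_A = (δ_mix − δ_B)/(δ_A − δ_B) = (-69.8 − (-68.121))/(-82.575 − (-68.121))
f_A = -1.679 / -14.454 = 0.1161

0.116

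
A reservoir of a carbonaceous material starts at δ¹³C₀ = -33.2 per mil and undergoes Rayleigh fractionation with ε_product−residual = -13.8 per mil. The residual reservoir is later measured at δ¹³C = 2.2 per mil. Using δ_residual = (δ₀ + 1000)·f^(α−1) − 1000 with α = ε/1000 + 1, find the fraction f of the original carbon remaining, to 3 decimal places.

α − 1 = ε/1000 = -0.0138
(δ_res + 1000)/(δ₀ + 1000) = (2.2 + 1000)/(-33.2 + 1000) = 1002.2/966.8 = 1.036616
f = 1.036616^(1/-0.0138) = exp(ln(1.036616)/-0.0138) = exp(0.03596/-0.0138)
f = exp(-2.6059) = 0.0738

0.074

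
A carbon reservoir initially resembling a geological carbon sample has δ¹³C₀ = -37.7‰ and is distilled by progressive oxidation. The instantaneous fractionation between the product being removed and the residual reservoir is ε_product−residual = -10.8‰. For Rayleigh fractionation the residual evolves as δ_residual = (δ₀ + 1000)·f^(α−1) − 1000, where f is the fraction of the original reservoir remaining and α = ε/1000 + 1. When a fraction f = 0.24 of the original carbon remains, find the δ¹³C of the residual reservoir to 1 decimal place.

-22.8‰

Rayleigh residual: δ_res = (δ₀ + 1000)·f^(α−1) − 1000
α = ε/1000 + 1 = 0.98920, so α − 1 = -0.01080
f^(α−1) = 0.24^(-0.01080) = 1.015532
δ_res = (-37.7 + 1000) × 1.015532 − 1000 = 977.247 − 1000 = -22.75‰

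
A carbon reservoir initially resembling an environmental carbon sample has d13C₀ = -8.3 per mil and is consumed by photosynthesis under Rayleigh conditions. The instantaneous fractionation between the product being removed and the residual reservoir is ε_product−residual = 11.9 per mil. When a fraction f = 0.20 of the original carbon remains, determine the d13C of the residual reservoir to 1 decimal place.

Rayleigh residual: δ_res = (δ₀ + 1000)·f^(α−1) − 1000
α = ε/1000 + 1 = 1.01190, so α − 1 = 0.01190
f^(α−1) = 0.20^(0.01190) = 0.981030
δ_res = (-8.3 + 1000) × 0.981030 − 1000 = 972.887 − 1000 = -27.11 per mil

-27.1 per mil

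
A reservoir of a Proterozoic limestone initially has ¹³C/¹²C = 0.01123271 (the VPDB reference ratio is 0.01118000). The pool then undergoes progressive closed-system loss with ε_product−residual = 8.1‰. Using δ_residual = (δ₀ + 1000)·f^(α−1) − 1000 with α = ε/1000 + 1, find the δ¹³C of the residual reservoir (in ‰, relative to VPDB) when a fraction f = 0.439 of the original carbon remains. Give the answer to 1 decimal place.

δ₀ = (0.01123271/0.01118000 − 1)×1000 = (1.004715 − 1)×1000 = 4.715‰
α − 1 = ε/1000 = 0.0081
f^(α−1) = 0.439^(0.0081) = 0.993354
δ_res = (4.715 + 1000) × 0.993354 − 1000 = 998.037 − 1000 = -1.96‰

-2.0‰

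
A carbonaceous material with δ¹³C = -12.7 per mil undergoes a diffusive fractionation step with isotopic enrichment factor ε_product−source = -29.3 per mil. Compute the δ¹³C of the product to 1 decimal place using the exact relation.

-41.6 per mil

To first order, δ_product ≈ δ_source + ε = -42.0 per mil.
Exactly, δ_product = (δ_source + 1000)·(ε/1000 + 1) − 1000.
δ_product = (-12.7 + 1000) × (-29.3/1000 + 1) − 1000
δ_product = -41.63 per mil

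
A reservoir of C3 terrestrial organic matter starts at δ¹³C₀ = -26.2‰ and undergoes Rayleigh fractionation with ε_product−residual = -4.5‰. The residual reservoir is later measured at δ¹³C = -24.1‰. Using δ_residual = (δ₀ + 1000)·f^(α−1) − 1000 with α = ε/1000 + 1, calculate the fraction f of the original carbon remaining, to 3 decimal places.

0.620

α − 1 = ε/1000 = -0.0045
(δ_res + 1000)/(δ₀ + 1000) = (-24.1 + 1000)/(-26.2 + 1000) = 975.9/973.8 = 1.002157
f = 1.002157^(1/-0.0045) = exp(ln(1.002157)/-0.0045) = exp(0.00215/-0.0045)
f = exp(-0.4787) = 0.6196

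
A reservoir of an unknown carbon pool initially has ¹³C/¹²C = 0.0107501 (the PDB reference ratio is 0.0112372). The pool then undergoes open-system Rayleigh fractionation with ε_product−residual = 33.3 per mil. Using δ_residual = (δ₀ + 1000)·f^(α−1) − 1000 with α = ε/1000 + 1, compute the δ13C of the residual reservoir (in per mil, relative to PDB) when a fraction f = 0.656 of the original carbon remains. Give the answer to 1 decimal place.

-56.7 per mil

δ₀ = (0.0107501/0.0112372 − 1)×1000 = (0.956653 − 1)×1000 = -43.347 per mil
α − 1 = ε/1000 = 0.0333
f^(α−1) = 0.656^(0.0333) = 0.986059
δ_res = (-43.347 + 1000) × 0.986059 − 1000 = 943.316 − 1000 = -56.68 per mil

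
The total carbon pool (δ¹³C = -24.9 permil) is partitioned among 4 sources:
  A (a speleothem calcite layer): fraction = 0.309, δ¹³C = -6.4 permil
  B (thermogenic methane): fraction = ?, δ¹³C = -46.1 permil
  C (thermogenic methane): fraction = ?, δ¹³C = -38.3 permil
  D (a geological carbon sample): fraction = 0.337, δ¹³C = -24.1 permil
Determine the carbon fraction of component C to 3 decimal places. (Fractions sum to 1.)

0.195

Let f_C and f_B be the unknown fractions; fractions sum to 1 so f_C + f_B = 0.354.
Mass balance: Σ fᵢ·δᵢ = δ_bulk ⇒ f_C·(-38.3) + f_B·(-46.1) = -24.9 − (-10.099) = -14.801
Substitute f_B = 0.354 − f_C:
f_C·(-38.3 − -46.1) = -14.801 − 0.354×(-46.1) = 1.519
f_C = 1.519 / 7.8 = 0.1947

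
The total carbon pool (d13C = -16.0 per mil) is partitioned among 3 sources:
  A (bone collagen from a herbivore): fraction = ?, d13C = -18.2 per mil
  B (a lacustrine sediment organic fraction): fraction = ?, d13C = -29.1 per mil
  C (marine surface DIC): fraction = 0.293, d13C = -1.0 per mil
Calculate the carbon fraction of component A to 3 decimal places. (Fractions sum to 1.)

Let f_A and f_B be the unknown fractions; fractions sum to 1 so f_A + f_B = 0.707.
Mass balance: Σ fᵢ·δᵢ = δ_bulk ⇒ f_A·(-18.2) + f_B·(-29.1) = -16.0 − (-0.293) = -15.707
Substitute f_B = 0.707 − f_A:
f_A·(-18.2 − -29.1) = -15.707 − 0.707×(-29.1) = 4.867
f_A = 4.867 / 10.9 = 0.4465

0.446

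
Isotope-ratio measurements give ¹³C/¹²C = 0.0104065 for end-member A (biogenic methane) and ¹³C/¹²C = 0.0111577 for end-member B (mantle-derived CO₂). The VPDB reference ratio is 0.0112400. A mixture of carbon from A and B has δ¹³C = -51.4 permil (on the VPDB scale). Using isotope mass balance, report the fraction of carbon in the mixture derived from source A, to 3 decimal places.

0.660

δ_A = (0.0104065/0.0112400 − 1)×1000 = (0.925845 − 1)×1000 = -74.155 permil
δ_B = (0.0111577/0.0112400 − 1)×1000 = (0.992678 − 1)×1000 = -7.322 permil
f_A = (δ_mix − δ_B)/(δ_A − δ_B) = (-51.4 − (-7.322))/(-74.155 − (-7.322))
f_A = -44.078 / -66.833 = 0.6595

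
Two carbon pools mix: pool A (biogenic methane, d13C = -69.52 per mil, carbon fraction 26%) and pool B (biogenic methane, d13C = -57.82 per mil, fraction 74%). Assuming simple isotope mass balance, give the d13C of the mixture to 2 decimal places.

δ_mix = f_A·δ_A + f_B·δ_B
δ_mix = 0.26 × (-69.52) + 0.74 × (-57.82)
δ_mix = -18.075 + -42.787 = -60.862 per mil

-60.86 per mil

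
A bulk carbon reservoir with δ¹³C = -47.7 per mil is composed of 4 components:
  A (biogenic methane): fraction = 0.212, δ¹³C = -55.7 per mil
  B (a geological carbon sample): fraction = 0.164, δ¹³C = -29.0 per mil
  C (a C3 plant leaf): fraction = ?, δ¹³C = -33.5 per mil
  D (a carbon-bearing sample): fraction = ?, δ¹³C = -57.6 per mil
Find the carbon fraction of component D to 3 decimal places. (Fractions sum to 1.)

0.425

Let f_D and f_C be the unknown fractions; fractions sum to 1 so f_D + f_C = 0.624.
Mass balance: Σ fᵢ·δᵢ = δ_bulk ⇒ f_D·(-57.6) + f_C·(-33.5) = -47.7 − (-16.564) = -31.136
Substitute f_C = 0.624 − f_D:
f_D·(-57.6 − -33.5) = -31.136 − 0.624×(-33.5) = -10.232
f_D = -10.232 / -24.1 = 0.4245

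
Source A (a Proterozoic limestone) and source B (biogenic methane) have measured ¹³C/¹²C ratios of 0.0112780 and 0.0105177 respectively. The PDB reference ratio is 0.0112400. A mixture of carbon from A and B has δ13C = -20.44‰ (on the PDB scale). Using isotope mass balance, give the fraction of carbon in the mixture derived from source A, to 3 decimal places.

δ_A = (0.0112780/0.0112400 − 1)×1000 = (1.003381 − 1)×1000 = 3.381‰
δ_B = (0.0105177/0.0112400 − 1)×1000 = (0.935738 − 1)×1000 = -64.262‰
f_A = (δ_mix − δ_B)/(δ_A − δ_B) = (-20.44 − (-64.262))/(3.381 − (-64.262))
f_A = 43.822 / 67.642 = 0.6478

0.648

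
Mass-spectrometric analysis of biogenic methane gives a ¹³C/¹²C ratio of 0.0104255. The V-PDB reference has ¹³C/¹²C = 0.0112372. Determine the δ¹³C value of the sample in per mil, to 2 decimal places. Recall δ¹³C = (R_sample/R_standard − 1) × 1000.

-72.23 per mil

δ¹³C = (R_sample / R_standard − 1) × 1000
R_sample / R_standard = 0.0104255 / 0.0112372 = 0.927767
δ¹³C = (0.927767 − 1) × 1000 = -72.233 per mil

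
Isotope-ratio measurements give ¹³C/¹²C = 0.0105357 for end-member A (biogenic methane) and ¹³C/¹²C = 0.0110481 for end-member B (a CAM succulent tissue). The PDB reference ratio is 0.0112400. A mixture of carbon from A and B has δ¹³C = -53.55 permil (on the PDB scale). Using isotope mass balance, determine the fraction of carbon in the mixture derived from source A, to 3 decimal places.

0.800

δ_A = (0.0105357/0.0112400 − 1)×1000 = (0.937340 − 1)×1000 = -62.660 permil
δ_B = (0.0110481/0.0112400 − 1)×1000 = (0.982927 − 1)×1000 = -17.073 permil
f_A = (δ_mix − δ_B)/(δ_A − δ_B) = (-53.55 − (-17.073))/(-62.660 − (-17.073))
f_A = -36.477 / -45.587 = 0.8002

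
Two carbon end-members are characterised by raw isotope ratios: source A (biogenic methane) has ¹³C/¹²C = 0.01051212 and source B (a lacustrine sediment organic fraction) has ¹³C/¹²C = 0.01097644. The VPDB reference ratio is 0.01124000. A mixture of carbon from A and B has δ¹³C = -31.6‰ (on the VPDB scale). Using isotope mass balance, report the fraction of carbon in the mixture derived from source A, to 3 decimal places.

δ_A = (0.01051212/0.01124000 − 1)×1000 = (0.935242 − 1)×1000 = -64.758‰
δ_B = (0.01097644/0.01124000 − 1)×1000 = (0.976552 − 1)×1000 = -23.448‰
f_A = (δ_mix − δ_B)/(δ_A − δ_B) = (-31.6 − (-23.448))/(-64.758 − (-23.448))
f_A = -8.152 / -41.310 = 0.1973

0.197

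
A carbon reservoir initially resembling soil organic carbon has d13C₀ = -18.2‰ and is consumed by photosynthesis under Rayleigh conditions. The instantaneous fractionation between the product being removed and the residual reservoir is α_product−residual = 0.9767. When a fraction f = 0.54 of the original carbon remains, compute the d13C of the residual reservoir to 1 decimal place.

-4.0‰

Rayleigh residual: δ_res = (δ₀ + 1000)·f^(α−1) − 1000
α − 1 = -0.02330
f^(α−1) = 0.54^(-0.02330) = 1.014461
δ_res = (-18.2 + 1000) × 1.014461 − 1000 = 995.998 − 1000 = -4.00‰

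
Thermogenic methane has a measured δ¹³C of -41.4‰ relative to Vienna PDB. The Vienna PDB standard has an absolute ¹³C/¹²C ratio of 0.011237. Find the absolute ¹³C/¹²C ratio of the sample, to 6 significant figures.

0.0107718

R_sample = R_standard × (δ¹³C/1000 + 1)
R_sample = 0.011237 × (-41.4/1000 + 1) = 0.011237 × 0.958600
R_sample = 0.0107718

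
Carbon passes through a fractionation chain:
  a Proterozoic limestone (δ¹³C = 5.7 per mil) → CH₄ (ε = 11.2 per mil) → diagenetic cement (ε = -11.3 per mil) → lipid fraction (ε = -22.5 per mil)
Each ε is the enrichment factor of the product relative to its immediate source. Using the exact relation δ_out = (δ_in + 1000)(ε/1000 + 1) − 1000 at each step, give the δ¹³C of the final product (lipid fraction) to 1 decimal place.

step 1: δ = (5.70 + 1000)·(11.2/1000 + 1) − 1000 = 16.96 per mil
step 2: δ = (16.96 + 1000)·(-11.3/1000 + 1) − 1000 = 5.47 per mil
step 3: δ = (5.47 + 1000)·(-22.5/1000 + 1) − 1000 = -17.15 per mil

-17.2 per mil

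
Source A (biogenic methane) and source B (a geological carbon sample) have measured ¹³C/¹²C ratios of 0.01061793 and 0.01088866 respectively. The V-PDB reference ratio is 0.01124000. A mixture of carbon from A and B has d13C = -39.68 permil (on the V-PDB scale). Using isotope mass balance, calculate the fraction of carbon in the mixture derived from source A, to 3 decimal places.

0.350

δ_A = (0.01061793/0.01124000 − 1)×1000 = (0.944656 − 1)×1000 = -55.344 permil
δ_B = (0.01088866/0.01124000 − 1)×1000 = (0.968742 − 1)×1000 = -31.258 permil
f_A = (δ_mix − δ_B)/(δ_A − δ_B) = (-39.68 − (-31.258))/(-55.344 − (-31.258))
f_A = -8.422 / -24.086 = 0.3497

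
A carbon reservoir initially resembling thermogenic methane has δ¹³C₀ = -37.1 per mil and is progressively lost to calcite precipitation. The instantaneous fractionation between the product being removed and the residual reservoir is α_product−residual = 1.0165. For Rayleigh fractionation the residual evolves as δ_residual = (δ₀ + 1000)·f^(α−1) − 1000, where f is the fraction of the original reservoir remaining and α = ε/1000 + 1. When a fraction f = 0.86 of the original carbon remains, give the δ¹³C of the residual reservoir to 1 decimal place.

-39.5 per mil

Rayleigh residual: δ_res = (δ₀ + 1000)·f^(α−1) − 1000
α − 1 = 0.01650
f^(α−1) = 0.86^(0.01650) = 0.997515
δ_res = (-37.1 + 1000) × 0.997515 − 1000 = 960.507 − 1000 = -39.49 per mil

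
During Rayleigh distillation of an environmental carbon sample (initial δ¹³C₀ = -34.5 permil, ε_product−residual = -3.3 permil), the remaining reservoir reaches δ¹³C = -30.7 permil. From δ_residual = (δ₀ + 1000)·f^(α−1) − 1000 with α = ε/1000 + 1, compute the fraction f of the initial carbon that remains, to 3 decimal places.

α − 1 = ε/1000 = -0.0033
(δ_res + 1000)/(δ₀ + 1000) = (-30.7 + 1000)/(-34.5 + 1000) = 969.3/965.5 = 1.003936
f = 1.003936^(1/-0.0033) = exp(ln(1.003936)/-0.0033) = exp(0.00393/-0.0033)
f = exp(-1.1903) = 0.3041

0.304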